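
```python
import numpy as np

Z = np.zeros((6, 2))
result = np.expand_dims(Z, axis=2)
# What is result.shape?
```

(6, 2, 1)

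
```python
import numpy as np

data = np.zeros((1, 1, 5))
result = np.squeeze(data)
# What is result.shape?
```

(5,)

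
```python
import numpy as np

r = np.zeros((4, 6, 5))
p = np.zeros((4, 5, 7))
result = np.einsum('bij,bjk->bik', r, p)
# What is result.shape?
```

(4, 6, 7)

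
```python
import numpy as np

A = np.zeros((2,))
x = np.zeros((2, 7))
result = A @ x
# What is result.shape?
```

(7,)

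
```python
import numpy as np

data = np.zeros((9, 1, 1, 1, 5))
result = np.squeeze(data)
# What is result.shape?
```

(9, 5)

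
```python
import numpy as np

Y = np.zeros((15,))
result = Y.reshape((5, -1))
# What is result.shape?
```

(5, 3)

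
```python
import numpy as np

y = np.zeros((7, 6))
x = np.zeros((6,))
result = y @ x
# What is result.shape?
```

(7,)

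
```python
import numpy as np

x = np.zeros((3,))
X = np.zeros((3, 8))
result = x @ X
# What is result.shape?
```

(8,)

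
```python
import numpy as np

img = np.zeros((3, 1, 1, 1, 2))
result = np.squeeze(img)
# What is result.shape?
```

(3, 2)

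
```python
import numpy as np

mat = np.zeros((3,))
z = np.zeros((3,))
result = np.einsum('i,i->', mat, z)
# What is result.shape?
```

()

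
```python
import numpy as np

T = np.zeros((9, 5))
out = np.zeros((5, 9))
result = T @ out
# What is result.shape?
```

(9, 9)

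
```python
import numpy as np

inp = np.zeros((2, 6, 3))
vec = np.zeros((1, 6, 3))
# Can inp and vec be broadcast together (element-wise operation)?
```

Yes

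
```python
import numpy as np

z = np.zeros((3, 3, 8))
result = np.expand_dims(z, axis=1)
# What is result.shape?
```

(3, 1, 3, 8)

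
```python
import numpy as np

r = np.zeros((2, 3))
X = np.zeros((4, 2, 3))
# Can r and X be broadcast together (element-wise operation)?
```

Yes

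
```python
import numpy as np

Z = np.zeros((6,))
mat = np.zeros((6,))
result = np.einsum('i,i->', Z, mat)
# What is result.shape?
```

()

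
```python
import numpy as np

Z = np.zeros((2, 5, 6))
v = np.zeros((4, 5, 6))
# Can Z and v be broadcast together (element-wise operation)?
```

No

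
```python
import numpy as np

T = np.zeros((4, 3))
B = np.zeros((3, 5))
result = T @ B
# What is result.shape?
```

(4, 5)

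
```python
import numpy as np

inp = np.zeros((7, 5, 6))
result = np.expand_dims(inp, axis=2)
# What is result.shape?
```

(7, 5, 1, 6)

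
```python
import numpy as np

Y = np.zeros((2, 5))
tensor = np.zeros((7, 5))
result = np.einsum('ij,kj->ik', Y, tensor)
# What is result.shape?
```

(2, 7)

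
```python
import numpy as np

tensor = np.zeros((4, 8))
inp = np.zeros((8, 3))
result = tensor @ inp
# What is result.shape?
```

(4, 3)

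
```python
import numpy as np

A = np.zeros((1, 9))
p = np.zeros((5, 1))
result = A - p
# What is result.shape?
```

(5, 9)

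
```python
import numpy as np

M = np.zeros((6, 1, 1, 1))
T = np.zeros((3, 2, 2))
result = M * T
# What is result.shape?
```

(6, 3, 2, 2)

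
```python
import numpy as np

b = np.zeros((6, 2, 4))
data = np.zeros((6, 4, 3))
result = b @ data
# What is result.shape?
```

(6, 2, 3)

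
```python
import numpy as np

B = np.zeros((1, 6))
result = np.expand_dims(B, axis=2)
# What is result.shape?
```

(1, 6, 1)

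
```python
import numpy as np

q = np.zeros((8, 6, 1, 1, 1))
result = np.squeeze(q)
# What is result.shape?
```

(8, 6)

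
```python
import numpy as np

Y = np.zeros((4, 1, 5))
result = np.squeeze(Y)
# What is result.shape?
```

(4, 5)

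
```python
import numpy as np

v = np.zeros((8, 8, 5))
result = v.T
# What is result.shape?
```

(5, 8, 8)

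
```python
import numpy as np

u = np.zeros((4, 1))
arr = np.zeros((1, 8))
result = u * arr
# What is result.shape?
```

(4, 8)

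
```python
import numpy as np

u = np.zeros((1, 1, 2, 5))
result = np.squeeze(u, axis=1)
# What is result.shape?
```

(1, 2, 5)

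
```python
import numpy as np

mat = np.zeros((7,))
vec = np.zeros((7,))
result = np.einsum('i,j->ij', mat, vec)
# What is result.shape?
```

(7, 7)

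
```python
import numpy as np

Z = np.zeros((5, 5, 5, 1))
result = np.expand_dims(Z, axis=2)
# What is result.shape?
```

(5, 5, 1, 5, 1)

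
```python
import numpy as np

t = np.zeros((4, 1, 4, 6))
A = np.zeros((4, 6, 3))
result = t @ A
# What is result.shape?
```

(4, 4, 4, 3)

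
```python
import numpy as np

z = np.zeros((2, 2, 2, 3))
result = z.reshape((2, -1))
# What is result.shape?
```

(2, 12)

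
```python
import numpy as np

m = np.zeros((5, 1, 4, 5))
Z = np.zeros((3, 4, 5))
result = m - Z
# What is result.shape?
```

(5, 3, 4, 5)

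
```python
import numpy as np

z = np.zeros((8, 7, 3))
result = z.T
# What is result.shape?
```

(3, 7, 8)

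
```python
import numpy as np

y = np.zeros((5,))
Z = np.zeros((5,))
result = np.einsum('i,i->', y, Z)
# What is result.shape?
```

()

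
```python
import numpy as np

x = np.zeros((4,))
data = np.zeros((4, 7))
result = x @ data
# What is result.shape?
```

(7,)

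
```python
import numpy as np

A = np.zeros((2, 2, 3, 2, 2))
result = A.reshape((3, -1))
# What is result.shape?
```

(3, 16)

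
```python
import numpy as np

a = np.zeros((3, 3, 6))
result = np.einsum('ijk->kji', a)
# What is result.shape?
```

(6, 3, 3)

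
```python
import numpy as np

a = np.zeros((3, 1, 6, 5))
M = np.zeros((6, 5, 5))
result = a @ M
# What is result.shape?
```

(3, 6, 6, 5)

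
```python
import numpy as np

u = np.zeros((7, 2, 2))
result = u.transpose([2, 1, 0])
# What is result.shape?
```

(2, 2, 7)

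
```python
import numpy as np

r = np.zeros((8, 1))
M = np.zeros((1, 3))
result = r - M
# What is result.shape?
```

(8, 3)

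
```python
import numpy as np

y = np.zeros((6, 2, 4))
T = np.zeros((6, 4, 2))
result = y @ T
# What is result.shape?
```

(6, 2, 2)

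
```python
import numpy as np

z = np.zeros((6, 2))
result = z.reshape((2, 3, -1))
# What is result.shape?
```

(2, 3, 2)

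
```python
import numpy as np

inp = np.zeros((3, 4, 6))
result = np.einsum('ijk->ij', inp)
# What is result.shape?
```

(3, 4)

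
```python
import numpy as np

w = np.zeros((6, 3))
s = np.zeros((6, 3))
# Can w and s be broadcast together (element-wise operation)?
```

Yes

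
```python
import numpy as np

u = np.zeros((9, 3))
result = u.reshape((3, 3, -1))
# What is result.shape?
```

(3, 3, 3)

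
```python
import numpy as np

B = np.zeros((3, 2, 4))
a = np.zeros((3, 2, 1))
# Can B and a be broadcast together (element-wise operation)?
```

Yes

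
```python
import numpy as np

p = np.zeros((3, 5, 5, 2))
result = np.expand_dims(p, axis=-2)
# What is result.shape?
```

(3, 5, 5, 1, 2)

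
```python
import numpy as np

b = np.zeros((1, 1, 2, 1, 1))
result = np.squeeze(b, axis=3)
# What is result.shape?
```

(1, 1, 2, 1)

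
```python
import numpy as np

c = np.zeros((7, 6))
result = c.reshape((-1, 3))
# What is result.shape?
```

(14, 3)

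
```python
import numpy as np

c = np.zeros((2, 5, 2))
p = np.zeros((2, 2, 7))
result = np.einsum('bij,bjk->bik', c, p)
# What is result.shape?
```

(2, 5, 7)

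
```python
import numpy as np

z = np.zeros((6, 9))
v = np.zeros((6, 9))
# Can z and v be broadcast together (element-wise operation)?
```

Yes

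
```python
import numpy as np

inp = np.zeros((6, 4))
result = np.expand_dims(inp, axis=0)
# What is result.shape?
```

(1, 6, 4)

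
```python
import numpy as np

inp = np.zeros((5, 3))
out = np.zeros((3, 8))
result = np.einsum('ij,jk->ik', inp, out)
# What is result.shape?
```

(5, 8)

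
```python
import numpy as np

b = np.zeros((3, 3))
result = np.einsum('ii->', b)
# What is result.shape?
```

()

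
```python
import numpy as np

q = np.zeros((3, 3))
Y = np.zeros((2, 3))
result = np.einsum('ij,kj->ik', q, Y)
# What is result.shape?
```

(3, 2)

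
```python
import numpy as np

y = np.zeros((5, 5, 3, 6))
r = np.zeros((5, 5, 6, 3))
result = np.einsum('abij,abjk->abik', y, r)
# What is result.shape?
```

(5, 5, 3, 3)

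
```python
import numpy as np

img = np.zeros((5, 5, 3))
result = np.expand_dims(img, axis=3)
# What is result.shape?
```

(5, 5, 3, 1)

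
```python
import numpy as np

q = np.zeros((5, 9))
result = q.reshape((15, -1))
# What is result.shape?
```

(15, 3)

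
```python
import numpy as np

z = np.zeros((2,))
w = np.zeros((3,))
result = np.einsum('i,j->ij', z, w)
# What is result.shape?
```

(2, 3)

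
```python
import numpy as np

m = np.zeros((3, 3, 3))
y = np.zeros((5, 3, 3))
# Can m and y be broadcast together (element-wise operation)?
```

No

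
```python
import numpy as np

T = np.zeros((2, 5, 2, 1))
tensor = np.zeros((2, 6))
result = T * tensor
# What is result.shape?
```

(2, 5, 2, 6)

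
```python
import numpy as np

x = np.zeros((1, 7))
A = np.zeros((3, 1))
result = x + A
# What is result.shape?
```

(3, 7)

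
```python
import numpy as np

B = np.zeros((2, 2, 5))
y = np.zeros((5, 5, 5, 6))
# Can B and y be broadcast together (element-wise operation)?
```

No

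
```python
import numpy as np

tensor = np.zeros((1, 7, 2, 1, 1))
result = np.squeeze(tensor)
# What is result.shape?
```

(7, 2)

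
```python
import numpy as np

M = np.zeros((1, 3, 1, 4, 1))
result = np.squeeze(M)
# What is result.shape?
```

(3, 4)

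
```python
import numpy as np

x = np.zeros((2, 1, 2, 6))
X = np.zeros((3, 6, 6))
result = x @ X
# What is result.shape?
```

(2, 3, 2, 6)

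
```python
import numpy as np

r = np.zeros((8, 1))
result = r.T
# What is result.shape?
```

(1, 8)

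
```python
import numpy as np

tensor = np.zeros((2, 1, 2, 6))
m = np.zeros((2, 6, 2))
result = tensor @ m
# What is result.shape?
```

(2, 2, 2, 2)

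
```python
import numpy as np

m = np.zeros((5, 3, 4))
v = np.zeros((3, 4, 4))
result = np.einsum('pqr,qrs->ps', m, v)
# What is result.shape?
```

(5, 4)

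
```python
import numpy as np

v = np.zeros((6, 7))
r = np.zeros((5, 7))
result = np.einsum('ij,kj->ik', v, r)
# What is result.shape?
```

(6, 5)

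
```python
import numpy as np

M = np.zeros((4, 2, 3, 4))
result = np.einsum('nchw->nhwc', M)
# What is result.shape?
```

(4, 3, 4, 2)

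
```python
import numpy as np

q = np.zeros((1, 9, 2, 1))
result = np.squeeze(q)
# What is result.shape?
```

(9, 2)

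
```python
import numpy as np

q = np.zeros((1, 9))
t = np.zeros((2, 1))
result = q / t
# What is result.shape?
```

(2, 9)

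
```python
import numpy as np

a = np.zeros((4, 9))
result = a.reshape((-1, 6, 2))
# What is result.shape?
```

(3, 6, 2)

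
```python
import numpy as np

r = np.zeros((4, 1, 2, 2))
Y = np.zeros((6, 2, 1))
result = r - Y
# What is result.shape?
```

(4, 6, 2, 2)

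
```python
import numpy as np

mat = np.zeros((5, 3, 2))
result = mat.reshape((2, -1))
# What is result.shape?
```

(2, 15)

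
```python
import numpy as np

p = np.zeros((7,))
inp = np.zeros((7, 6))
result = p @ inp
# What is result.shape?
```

(6,)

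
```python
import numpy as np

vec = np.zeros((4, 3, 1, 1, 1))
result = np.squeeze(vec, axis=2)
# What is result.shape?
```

(4, 3, 1, 1)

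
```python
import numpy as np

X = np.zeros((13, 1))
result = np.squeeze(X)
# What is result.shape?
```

(13,)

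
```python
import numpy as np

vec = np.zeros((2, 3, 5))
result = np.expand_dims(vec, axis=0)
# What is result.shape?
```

(1, 2, 3, 5)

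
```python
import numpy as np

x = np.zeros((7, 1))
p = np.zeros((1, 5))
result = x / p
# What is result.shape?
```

(7, 5)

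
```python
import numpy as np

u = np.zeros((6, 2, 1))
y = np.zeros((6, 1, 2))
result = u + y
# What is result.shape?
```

(6, 2, 2)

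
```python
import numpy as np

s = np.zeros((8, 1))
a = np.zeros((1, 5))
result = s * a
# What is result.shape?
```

(8, 5)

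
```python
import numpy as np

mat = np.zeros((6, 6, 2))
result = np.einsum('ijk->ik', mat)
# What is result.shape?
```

(6, 2)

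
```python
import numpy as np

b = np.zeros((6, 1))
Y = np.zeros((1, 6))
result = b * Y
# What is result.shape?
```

(6, 6)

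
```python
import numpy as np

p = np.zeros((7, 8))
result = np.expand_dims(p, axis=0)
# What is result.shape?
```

(1, 7, 8)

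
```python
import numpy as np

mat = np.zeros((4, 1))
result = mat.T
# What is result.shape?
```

(1, 4)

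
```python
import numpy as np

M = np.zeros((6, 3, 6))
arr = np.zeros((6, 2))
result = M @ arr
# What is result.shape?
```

(6, 3, 2)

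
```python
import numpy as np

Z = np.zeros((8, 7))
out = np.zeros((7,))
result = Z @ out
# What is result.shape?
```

(8,)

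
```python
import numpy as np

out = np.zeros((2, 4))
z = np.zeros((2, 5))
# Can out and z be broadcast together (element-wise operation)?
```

No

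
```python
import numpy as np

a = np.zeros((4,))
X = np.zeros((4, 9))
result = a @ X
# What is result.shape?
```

(9,)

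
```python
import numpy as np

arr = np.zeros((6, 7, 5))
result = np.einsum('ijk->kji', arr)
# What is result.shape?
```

(5, 7, 6)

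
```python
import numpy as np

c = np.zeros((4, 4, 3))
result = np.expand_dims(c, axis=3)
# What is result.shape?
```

(4, 4, 3, 1)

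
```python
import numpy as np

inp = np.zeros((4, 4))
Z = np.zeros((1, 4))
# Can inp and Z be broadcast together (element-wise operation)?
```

Yes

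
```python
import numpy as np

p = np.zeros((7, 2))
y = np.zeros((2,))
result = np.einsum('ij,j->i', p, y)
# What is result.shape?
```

(7,)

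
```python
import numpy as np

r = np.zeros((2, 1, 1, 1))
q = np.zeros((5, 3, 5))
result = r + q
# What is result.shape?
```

(2, 5, 3, 5)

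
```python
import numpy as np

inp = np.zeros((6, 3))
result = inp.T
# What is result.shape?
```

(3, 6)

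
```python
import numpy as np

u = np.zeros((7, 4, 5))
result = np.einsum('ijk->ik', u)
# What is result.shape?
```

(7, 5)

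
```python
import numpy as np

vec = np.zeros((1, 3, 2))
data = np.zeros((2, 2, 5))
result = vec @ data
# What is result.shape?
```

(2, 3, 5)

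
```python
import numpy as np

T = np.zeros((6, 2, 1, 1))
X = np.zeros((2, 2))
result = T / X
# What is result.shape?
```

(6, 2, 2, 2)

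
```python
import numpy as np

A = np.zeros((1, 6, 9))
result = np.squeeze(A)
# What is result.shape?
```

(6, 9)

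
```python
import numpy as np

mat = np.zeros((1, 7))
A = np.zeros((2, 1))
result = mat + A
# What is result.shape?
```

(2, 7)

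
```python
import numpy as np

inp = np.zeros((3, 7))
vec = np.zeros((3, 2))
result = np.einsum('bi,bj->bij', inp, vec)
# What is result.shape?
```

(3, 7, 2)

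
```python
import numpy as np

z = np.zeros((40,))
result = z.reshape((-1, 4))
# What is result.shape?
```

(10, 4)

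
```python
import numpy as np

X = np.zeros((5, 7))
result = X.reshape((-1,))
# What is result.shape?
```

(35,)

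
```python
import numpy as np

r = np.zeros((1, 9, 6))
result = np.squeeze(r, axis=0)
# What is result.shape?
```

(9, 6)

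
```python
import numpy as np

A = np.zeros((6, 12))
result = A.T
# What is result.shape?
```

(12, 6)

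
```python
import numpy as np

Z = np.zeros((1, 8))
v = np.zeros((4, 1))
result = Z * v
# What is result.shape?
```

(4, 8)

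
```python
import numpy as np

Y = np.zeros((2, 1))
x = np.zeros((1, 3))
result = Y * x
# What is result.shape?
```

(2, 3)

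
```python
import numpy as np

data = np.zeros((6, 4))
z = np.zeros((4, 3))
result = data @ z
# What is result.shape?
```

(6, 3)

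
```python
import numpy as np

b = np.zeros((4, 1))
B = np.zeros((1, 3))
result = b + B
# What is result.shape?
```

(4, 3)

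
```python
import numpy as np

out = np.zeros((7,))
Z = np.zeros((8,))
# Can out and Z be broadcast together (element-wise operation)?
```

No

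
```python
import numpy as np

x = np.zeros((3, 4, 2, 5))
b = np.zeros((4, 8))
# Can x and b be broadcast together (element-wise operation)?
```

No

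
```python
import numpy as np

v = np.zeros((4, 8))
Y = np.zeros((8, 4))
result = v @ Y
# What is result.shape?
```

(4, 4)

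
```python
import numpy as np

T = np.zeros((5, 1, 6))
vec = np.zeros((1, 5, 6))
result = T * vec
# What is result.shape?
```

(5, 5, 6)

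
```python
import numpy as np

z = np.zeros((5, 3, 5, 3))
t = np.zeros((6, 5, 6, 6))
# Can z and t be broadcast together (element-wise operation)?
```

No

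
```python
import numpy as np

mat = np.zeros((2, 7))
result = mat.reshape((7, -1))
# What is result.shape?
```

(7, 2)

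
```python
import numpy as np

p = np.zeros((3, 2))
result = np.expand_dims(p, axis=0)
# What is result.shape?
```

(1, 3, 2)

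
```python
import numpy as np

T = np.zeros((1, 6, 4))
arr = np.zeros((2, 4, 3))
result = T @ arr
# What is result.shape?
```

(2, 6, 3)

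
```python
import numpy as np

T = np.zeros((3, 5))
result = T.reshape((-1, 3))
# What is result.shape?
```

(5, 3)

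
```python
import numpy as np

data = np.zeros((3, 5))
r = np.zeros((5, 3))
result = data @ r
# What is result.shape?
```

(3, 3)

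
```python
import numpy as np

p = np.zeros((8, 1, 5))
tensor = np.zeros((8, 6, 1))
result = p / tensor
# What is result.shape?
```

(8, 6, 5)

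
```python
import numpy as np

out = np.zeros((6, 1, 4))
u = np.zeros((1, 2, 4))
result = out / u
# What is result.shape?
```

(6, 2, 4)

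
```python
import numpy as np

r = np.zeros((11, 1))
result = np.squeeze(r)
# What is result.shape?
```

(11,)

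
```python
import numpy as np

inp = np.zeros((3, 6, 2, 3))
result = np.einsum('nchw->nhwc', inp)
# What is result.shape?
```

(3, 2, 3, 6)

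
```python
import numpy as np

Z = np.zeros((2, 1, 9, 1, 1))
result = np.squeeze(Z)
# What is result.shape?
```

(2, 9)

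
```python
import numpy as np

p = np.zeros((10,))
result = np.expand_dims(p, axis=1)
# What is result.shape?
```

(10, 1)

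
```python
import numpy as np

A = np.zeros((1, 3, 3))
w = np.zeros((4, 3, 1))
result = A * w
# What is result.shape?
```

(4, 3, 3)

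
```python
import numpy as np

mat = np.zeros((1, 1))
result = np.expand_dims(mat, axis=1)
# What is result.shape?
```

(1, 1, 1)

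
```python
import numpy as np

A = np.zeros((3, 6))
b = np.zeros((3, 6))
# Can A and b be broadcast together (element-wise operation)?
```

Yes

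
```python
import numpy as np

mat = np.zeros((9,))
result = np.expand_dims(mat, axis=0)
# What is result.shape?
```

(1, 9)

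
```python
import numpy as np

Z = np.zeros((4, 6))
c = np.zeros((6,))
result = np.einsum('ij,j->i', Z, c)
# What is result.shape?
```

(4,)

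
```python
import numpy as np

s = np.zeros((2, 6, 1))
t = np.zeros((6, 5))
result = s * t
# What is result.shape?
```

(2, 6, 5)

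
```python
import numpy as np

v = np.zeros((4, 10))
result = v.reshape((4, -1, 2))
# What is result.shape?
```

(4, 5, 2)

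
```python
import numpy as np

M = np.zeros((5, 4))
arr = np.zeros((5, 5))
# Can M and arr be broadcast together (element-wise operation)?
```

No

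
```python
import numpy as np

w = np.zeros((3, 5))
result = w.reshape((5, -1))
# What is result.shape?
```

(5, 3)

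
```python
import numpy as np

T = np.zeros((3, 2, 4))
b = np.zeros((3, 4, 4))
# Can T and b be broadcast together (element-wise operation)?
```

No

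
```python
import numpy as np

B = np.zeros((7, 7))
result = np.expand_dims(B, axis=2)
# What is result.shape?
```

(7, 7, 1)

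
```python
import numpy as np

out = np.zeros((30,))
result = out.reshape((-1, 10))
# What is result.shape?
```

(3, 10)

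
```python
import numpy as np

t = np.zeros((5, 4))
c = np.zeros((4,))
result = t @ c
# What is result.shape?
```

(5,)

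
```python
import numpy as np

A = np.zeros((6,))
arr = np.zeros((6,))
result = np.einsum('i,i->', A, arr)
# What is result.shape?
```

()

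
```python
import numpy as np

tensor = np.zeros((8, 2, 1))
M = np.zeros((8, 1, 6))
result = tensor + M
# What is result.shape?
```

(8, 2, 6)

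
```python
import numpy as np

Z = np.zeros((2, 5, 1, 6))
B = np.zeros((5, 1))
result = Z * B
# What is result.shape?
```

(2, 5, 5, 6)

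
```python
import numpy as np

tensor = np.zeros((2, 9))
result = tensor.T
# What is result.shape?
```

(9, 2)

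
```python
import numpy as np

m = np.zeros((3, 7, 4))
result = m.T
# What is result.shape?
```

(4, 7, 3)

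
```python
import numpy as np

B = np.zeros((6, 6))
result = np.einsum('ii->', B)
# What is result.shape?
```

()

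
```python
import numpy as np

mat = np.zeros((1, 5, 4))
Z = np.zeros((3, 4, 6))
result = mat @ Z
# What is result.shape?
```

(3, 5, 6)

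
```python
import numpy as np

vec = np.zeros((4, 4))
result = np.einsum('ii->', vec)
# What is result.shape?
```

()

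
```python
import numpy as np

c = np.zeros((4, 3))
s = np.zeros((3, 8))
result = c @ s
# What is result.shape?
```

(4, 8)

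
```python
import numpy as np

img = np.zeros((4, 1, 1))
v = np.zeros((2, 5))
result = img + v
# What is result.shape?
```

(4, 2, 5)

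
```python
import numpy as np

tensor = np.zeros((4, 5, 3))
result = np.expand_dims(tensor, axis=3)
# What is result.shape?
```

(4, 5, 3, 1)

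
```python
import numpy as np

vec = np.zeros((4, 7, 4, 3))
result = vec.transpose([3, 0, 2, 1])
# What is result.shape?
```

(3, 4, 4, 7)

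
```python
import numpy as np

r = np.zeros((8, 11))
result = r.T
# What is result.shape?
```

(11, 8)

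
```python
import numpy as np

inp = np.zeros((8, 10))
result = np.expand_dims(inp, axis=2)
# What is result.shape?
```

(8, 10, 1)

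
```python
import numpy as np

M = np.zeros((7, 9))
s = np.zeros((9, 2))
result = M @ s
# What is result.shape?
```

(7, 2)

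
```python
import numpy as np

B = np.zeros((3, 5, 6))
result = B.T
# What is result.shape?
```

(6, 5, 3)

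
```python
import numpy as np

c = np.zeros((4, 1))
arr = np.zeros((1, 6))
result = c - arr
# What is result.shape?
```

(4, 6)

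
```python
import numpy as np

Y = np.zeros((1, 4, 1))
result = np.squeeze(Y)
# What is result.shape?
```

(4,)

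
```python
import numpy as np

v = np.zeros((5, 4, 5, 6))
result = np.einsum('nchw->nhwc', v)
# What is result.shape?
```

(5, 5, 6, 4)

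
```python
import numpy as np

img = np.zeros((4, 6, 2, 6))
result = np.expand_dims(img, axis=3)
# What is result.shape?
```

(4, 6, 2, 1, 6)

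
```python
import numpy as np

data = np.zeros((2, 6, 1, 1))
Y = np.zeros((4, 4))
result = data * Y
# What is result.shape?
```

(2, 6, 4, 4)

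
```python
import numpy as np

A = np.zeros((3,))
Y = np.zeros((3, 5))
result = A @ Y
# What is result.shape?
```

(5,)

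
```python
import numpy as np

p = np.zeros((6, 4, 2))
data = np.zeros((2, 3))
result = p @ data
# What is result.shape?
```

(6, 4, 3)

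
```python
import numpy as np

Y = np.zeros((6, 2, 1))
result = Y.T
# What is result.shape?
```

(1, 2, 6)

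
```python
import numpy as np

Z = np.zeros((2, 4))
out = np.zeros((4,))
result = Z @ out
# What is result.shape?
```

(2,)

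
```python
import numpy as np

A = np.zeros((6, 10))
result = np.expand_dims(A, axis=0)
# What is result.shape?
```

(1, 6, 10)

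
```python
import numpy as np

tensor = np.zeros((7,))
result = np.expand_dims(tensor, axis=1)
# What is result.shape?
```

(7, 1)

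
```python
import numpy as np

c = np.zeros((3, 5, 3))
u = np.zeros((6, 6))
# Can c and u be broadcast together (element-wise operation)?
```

No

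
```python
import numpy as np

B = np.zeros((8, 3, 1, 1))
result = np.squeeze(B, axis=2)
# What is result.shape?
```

(8, 3, 1)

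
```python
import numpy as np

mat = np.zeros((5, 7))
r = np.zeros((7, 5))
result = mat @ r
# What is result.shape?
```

(5, 5)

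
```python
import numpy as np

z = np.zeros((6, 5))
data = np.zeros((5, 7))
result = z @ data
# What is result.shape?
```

(6, 7)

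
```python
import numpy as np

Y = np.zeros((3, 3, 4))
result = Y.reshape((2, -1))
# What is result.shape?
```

(2, 18)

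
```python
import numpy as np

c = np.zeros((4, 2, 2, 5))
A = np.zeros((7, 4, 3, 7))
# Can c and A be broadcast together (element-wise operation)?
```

No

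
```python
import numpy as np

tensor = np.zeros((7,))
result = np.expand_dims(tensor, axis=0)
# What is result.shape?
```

(1, 7)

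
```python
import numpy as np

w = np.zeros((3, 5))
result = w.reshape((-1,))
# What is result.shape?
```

(15,)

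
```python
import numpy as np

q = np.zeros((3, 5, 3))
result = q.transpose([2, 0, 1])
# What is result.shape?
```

(3, 3, 5)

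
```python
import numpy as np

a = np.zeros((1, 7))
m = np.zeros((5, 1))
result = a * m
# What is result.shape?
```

(5, 7)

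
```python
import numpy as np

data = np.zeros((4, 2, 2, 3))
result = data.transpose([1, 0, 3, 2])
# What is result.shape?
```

(2, 4, 3, 2)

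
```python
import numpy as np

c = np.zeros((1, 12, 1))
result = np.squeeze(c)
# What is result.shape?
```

(12,)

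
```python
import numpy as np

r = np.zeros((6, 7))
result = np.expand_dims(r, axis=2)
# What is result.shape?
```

(6, 7, 1)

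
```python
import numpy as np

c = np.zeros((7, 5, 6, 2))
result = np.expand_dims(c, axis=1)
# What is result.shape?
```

(7, 1, 5, 6, 2)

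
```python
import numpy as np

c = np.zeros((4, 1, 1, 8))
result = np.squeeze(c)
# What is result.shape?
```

(4, 8)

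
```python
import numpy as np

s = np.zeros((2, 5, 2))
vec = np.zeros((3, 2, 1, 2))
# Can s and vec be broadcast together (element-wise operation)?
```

Yes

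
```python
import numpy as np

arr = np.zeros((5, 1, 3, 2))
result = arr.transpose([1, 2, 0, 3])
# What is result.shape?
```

(1, 3, 5, 2)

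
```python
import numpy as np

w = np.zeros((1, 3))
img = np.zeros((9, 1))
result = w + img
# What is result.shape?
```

(9, 3)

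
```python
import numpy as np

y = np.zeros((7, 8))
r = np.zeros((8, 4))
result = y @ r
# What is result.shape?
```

(7, 4)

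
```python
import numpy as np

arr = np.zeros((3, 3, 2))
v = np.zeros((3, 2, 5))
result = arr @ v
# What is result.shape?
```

(3, 3, 5)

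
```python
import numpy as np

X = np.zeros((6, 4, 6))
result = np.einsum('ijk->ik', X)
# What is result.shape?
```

(6, 6)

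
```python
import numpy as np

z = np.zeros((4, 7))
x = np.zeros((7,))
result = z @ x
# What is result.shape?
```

(4,)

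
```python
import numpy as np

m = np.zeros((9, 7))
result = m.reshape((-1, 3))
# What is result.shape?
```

(21, 3)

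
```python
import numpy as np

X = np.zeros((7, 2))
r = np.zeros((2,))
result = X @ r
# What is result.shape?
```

(7,)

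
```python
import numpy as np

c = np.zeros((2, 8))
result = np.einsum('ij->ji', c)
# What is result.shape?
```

(8, 2)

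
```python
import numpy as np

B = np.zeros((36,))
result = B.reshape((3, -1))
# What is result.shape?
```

(3, 12)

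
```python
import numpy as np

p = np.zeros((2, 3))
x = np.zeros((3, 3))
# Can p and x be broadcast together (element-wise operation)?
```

No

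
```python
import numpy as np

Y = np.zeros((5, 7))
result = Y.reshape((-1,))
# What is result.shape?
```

(35,)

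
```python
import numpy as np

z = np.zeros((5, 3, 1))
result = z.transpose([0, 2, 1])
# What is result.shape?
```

(5, 1, 3)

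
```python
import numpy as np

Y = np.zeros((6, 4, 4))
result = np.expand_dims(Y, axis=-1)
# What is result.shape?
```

(6, 4, 4, 1)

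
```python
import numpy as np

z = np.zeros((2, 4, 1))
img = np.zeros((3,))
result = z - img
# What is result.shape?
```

(2, 4, 3)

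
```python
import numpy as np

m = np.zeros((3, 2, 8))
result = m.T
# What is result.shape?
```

(8, 2, 3)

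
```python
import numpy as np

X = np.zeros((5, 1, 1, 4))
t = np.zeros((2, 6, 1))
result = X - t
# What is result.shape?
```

(5, 2, 6, 4)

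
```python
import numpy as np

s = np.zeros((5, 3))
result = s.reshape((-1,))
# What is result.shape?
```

(15,)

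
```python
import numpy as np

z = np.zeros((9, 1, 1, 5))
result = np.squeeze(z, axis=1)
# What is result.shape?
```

(9, 1, 5)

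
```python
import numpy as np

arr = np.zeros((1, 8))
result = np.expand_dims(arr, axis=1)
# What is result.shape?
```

(1, 1, 8)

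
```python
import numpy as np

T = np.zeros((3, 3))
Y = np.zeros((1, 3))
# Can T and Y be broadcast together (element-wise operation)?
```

Yes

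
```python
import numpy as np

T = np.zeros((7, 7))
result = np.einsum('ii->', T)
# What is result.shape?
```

()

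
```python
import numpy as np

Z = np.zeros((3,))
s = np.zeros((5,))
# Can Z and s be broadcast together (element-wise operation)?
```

No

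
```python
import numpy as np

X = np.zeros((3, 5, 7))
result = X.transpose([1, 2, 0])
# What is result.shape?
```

(5, 7, 3)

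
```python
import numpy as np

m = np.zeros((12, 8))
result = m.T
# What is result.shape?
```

(8, 12)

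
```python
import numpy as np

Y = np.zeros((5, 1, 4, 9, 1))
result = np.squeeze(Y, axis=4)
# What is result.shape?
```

(5, 1, 4, 9)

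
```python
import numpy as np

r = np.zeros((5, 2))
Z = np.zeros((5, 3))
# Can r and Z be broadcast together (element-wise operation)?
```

No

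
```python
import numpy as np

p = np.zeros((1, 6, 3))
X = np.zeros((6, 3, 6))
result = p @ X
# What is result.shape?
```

(6, 6, 6)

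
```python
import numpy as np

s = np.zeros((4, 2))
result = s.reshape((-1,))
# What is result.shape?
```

(8,)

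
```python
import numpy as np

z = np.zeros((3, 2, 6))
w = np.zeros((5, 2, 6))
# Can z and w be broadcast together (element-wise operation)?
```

No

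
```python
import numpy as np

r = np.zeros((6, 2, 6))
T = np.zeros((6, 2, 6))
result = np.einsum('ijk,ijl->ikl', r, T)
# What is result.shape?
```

(6, 6, 6)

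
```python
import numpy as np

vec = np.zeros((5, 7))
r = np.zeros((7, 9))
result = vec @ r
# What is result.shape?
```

(5, 9)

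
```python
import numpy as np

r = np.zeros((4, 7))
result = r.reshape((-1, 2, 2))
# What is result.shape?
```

(7, 2, 2)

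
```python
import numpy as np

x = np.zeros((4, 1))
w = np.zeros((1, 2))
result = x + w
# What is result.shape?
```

(4, 2)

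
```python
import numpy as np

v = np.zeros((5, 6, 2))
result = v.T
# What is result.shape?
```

(2, 6, 5)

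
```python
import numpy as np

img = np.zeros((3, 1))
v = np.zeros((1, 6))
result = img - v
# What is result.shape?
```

(3, 6)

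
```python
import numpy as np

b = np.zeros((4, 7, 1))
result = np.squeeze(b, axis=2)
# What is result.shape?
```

(4, 7)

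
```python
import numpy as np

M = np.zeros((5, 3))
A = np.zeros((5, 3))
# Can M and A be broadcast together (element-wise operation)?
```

Yes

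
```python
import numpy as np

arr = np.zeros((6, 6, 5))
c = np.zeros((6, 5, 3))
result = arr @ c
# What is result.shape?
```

(6, 6, 3)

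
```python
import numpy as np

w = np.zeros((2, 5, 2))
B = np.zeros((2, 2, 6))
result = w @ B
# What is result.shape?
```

(2, 5, 6)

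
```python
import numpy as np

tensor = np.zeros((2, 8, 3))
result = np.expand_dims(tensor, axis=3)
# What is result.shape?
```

(2, 8, 3, 1)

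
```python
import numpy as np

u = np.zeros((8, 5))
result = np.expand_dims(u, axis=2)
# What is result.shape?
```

(8, 5, 1)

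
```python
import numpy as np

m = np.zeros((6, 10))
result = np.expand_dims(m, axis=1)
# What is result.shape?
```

(6, 1, 10)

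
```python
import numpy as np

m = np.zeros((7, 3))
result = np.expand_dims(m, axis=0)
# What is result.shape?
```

(1, 7, 3)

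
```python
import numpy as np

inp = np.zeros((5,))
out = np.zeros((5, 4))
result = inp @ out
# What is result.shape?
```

(4,)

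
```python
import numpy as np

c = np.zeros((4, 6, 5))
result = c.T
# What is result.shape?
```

(5, 6, 4)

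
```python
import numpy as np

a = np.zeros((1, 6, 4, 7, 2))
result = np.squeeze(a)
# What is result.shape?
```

(6, 4, 7, 2)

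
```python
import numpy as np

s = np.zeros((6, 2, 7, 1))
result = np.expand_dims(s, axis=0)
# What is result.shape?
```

(1, 6, 2, 7, 1)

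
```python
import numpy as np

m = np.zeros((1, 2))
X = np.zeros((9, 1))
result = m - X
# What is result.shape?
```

(9, 2)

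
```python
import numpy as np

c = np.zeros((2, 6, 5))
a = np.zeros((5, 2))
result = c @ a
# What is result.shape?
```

(2, 6, 2)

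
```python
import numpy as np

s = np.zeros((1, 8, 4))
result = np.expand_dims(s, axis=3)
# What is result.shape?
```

(1, 8, 4, 1)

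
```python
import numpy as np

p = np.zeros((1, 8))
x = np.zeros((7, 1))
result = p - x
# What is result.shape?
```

(7, 8)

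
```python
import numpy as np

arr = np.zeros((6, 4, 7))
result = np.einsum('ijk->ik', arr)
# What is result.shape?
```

(6, 7)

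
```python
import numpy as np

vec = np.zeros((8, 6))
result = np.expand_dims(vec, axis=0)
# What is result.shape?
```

(1, 8, 6)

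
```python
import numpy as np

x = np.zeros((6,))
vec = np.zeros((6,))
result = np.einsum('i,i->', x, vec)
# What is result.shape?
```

()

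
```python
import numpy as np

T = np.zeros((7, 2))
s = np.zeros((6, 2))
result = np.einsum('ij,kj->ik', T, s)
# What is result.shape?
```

(7, 6)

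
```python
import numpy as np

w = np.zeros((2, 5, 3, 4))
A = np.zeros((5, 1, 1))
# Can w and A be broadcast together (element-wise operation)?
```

Yes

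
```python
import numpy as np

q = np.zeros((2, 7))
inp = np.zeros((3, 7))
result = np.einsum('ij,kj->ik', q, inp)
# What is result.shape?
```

(2, 3)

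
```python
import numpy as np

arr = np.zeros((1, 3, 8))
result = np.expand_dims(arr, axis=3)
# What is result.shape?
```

(1, 3, 8, 1)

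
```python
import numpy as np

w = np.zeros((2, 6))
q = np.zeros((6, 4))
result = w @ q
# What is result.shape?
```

(2, 4)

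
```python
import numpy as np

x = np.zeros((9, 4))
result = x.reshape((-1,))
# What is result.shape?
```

(36,)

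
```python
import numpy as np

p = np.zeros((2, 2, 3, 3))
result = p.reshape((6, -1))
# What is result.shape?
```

(6, 6)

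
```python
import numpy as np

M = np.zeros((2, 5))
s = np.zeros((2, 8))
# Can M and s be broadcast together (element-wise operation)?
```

No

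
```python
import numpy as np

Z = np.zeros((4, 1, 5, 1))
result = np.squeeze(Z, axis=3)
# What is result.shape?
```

(4, 1, 5)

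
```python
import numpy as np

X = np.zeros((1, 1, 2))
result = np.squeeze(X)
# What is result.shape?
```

(2,)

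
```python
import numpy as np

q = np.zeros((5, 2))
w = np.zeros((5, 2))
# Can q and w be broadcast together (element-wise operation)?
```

Yes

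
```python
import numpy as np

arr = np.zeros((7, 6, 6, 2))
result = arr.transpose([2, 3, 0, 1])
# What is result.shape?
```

(6, 2, 7, 6)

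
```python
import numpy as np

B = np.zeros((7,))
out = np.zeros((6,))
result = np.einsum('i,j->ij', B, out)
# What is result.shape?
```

(7, 6)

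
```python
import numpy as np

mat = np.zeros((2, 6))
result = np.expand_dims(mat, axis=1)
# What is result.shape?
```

(2, 1, 6)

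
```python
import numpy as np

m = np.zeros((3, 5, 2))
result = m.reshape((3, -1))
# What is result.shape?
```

(3, 10)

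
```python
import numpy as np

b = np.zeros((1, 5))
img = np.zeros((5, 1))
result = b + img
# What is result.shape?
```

(5, 5)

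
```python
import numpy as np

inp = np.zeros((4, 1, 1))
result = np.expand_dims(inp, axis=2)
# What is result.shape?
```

(4, 1, 1, 1)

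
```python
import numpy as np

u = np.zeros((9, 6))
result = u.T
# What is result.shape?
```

(6, 9)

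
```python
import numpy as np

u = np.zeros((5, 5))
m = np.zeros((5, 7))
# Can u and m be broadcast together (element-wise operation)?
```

No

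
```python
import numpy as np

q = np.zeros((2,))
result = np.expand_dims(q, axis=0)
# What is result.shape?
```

(1, 2)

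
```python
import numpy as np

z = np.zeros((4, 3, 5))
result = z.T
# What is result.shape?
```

(5, 3, 4)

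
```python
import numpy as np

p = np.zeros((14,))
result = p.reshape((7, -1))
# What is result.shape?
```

(7, 2)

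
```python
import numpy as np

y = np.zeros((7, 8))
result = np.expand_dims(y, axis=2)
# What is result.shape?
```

(7, 8, 1)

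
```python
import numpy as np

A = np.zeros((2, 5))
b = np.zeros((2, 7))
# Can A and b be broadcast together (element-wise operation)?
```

No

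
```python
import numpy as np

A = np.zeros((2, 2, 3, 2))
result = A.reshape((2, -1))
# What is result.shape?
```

(2, 12)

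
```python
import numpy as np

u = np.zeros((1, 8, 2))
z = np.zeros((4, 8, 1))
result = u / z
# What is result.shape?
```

(4, 8, 2)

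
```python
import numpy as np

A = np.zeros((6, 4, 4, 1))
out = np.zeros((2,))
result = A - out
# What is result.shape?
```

(6, 4, 4, 2)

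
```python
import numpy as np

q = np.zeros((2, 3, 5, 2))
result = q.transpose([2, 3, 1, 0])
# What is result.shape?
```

(5, 2, 3, 2)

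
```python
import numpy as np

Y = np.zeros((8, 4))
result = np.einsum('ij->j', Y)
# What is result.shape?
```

(4,)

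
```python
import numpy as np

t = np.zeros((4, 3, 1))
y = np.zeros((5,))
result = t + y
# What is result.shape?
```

(4, 3, 5)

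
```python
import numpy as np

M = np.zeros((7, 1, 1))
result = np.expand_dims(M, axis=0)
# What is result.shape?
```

(1, 7, 1, 1)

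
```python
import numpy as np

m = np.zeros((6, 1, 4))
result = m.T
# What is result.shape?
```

(4, 1, 6)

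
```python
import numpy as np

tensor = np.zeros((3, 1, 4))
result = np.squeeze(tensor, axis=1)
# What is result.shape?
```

(3, 4)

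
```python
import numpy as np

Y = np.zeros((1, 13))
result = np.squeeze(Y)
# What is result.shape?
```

(13,)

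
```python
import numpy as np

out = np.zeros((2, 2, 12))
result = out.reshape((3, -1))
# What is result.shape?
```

(3, 16)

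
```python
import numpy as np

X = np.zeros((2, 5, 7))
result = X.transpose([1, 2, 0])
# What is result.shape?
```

(5, 7, 2)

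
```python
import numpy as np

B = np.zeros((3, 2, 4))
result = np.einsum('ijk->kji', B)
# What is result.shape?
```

(4, 2, 3)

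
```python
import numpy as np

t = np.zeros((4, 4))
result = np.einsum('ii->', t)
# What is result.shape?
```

()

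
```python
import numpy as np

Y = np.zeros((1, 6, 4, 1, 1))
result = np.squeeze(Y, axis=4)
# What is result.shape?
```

(1, 6, 4, 1)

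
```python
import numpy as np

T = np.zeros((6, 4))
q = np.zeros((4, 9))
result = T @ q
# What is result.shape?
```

(6, 9)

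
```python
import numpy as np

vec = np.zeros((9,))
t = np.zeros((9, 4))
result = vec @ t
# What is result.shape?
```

(4,)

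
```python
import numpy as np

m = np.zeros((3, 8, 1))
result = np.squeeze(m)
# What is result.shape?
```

(3, 8)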